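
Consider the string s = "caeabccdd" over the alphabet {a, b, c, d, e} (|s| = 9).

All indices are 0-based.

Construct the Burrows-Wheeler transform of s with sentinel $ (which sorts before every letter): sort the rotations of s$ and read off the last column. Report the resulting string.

rank  rotation    last
    0  $caeabccdd  d
    1  abccdd$cae  e
    2  aeabccdd$c  c
    3  bccdd$caea  a
    4  caeabccdd$  $
    5  ccdd$caeab  b
    6  cdd$caeabc  c
    7  d$caeabccd  d
    8  dd$caeabcc  c
    9  eabccdd$ca  a

deca$bcdca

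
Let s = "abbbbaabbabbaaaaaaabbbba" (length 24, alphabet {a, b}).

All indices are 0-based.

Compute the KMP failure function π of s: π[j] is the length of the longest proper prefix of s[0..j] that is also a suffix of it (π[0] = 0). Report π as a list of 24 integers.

π[0] = 0
j=1 s[j]='b': π[1]=0 (border '')
j=2 s[j]='b': π[2]=0 (border '')
j=3 s[j]='b': π[3]=0 (border '')
j=4 s[j]='b': π[4]=0 (border '')
j=5 s[j]='a': π[5]=1 (border 'a')
j=6 s[j]='a': k: 1→0; π[6]=1 (border 'a')
j=7 s[j]='b': π[7]=2 (border 'ab')
j=8 s[j]='b': π[8]=3 (border 'abb')
j=9 s[j]='a': k: 3→0; π[9]=1 (border 'a')
j=10 s[j]='b': π[10]=2 (border 'ab')
j=11 s[j]='b': π[11]=3 (border 'abb')
j=12 s[j]='a': k: 3→0; π[12]=1 (border 'a')
j=13 s[j]='a': k: 1→0; π[13]=1 (border 'a')
j=14 s[j]='a': k: 1→0; π[14]=1 (border 'a')
j=15 s[j]='a': k: 1→0; π[15]=1 (border 'a')
j=16 s[j]='a': k: 1→0; π[16]=1 (border 'a')
j=17 s[j]='a': k: 1→0; π[17]=1 (border 'a')
j=18 s[j]='a': k: 1→0; π[18]=1 (border 'a')
j=19 s[j]='b': π[19]=2 (border 'ab')
j=20 s[j]='b': π[20]=3 (border 'abb')
j=21 s[j]='b': π[21]=4 (border 'abbb')
j=22 s[j]='b': π[22]=5 (border 'abbbb')
j=23 s[j]='a': π[23]=6 (border 'abbbba')

[0, 0, 0, 0, 0, 1, 1, 2, 3, 1, 2, 3, 1, 1, 1, 1, 1, 1, 1, 2, 3, 4, 5, 6]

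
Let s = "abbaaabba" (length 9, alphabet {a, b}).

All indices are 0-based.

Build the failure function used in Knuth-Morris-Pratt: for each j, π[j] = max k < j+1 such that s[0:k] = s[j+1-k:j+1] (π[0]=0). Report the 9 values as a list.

π[0] = 0
j=1 s[j]='b': π[1]=0 (border '')
j=2 s[j]='b': π[2]=0 (border '')
j=3 s[j]='a': π[3]=1 (border 'a')
j=4 s[j]='a': k: 1→0; π[4]=1 (border 'a')
j=5 s[j]='a': k: 1→0; π[5]=1 (border 'a')
j=6 s[j]='b': π[6]=2 (border 'ab')
j=7 s[j]='b': π[7]=3 (border 'abb')
j=8 s[j]='a': π[8]=4 (border 'abba')

[0, 0, 0, 1, 1, 1, 2, 3, 4]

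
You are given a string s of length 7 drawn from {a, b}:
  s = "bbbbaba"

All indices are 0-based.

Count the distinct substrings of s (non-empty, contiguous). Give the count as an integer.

19

rank→(start, suffix):
  0 → (6, 'a')
  1 → (4, 'aba')
  2 → (5, 'ba')
  3 → (3, 'baba')
  4 → (2, 'bbaba')
  5 → (1, 'bbbaba')
  6 → (0, 'bbbbaba')

SA = [6, 4, 5, 3, 2, 1, 0]
rank  pair      lcp
   1  s[6:],s[4:]  1  'a'
   2  s[4:],s[5:]  0  ''
   3  s[5:],s[3:]  2  'ba'
   4  s[3:],s[2:]  1  'b'
   5  s[2:],s[1:]  2  'bb'
   6  s[1:],s[0:]  3  'bbb'

n(n+1)/2 = 7·8/2 = 28
Σ LCP = 0 + 1 + 0 + 2 + 1 + 2 + 3 = 9
distinct = 28 − 9 = 19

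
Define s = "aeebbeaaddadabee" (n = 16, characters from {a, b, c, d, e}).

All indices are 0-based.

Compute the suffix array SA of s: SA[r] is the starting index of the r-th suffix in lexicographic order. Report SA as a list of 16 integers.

[6, 12, 10, 7, 0, 3, 4, 13, 11, 9, 8, 15, 5, 2, 14, 1]

sorted suffixes:
  #0 SA[0]=6  'aaddadabee'
  #1 SA[1]=12  'abee'
  #2 SA[2]=10  'adabee'
  #3 SA[3]=7  'addadabee'
  #4 SA[4]=0  'aeebbeaaddadabee'
  #5 SA[5]=3  'bbeaaddadabee'
  #6 SA[6]=4  'beaaddadabee'
  #7 SA[7]=13  'bee'
  #8 SA[8]=11  'dabee'
  #9 SA[9]=9  'dadabee'
  #10 SA[10]=8  'ddadabee'
  #11 SA[11]=15  'e'
  #12 SA[12]=5  'eaaddadabee'
  #13 SA[13]=2  'ebbeaaddadabee'
  #14 SA[14]=14  'ee'
  #15 SA[15]=1  'eebbeaaddadabee'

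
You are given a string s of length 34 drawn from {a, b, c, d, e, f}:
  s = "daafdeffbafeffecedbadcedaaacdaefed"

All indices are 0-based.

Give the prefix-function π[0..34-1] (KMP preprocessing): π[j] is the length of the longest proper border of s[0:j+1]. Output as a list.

π[0] = 0
j=1 s[j]='a': π[1]=0 (border '')
j=2 s[j]='a': π[2]=0 (border '')
j=3 s[j]='f': π[3]=0 (border '')
j=4 s[j]='d': π[4]=1 (border 'd')
j=5 s[j]='e': k: 1→0; π[5]=0 (border '')
j=6 s[j]='f': π[6]=0 (border '')
j=7 s[j]='f': π[7]=0 (border '')
j=8 s[j]='b': π[8]=0 (border '')
j=9 s[j]='a': π[9]=0 (border '')
j=10 s[j]='f': π[10]=0 (border '')
j=11 s[j]='e': π[11]=0 (border '')
j=12 s[j]='f': π[12]=0 (border '')
j=13 s[j]='f': π[13]=0 (border '')
j=14 s[j]='e': π[14]=0 (border '')
j=15 s[j]='c': π[15]=0 (border '')
j=16 s[j]='e': π[16]=0 (border '')
j=17 s[j]='d': π[17]=1 (border 'd')
j=18 s[j]='b': k: 1→0; π[18]=0 (border '')
j=19 s[j]='a': π[19]=0 (border '')
j=20 s[j]='d': π[20]=1 (border 'd')
j=21 s[j]='c': k: 1→0; π[21]=0 (border '')
j=22 s[j]='e': π[22]=0 (border '')
j=23 s[j]='d': π[23]=1 (border 'd')
j=24 s[j]='a': π[24]=2 (border 'da')
j=25 s[j]='a': π[25]=3 (border 'daa')
j=26 s[j]='a': k: 3→0; π[26]=0 (border '')
j=27 s[j]='c': π[27]=0 (border '')
j=28 s[j]='d': π[28]=1 (border 'd')
j=29 s[j]='a': π[29]=2 (border 'da')
j=30 s[j]='e': k: 2→0; π[30]=0 (border '')
j=31 s[j]='f': π[31]=0 (border '')
j=32 s[j]='e': π[32]=0 (border '')
j=33 s[j]='d': π[33]=1 (border 'd')

[0, 0, 0, 0, 1, 0, 0, 0, 0, 0, 0, 0, 0, 0, 0, 0, 0, 1, 0, 0, 1, 0, 0, 1, 2, 3, 0, 0, 1, 2, 0, 0, 0, 1]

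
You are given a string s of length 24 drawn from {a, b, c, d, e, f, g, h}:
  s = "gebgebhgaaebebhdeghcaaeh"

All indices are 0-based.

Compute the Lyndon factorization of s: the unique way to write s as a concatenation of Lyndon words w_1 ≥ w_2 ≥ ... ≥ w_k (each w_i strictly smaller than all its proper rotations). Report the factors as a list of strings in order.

["g", "e", "bgebhg", "aaebebhdeghcaaeh"]

emit factor 1: 'g' (i=0, period=1)
emit factor 2: 'e' (i=1, period=1)
emit factor 3: 'bgebhg' (i=2, period=6)
emit factor 4: 'aaebebhdeghcaaeh' (i=8, period=16)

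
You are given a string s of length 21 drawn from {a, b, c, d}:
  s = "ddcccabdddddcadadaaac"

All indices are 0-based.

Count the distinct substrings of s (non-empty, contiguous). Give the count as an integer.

199

sorted suffixes:
  #0 SA[0]=17  'aaac'
  #1 SA[1]=18  'aac'
  #2 SA[2]=5  'abdddddcadadaaac'
  #3 SA[3]=19  'ac'
  #4 SA[4]=15  'adaaac'
  #5 SA[5]=13  'adadaaac'
  #6 SA[6]=6  'bdddddcadadaaac'
  #7 SA[7]=20  'c'
  #8 SA[8]=4  'cabdddddcadadaaac'
  #9 SA[9]=12  'cadadaaac'
  #10 SA[10]=3  'ccabdddddcadadaaac'
  #11 SA[11]=2  'cccabdddddcadadaaac'
  #12 SA[12]=16  'daaac'
  #13 SA[13]=14  'dadaaac'
  #14 SA[14]=11  'dcadadaaac'
  #15 SA[15]=1  'dcccabdddddcadadaaac'
  #16 SA[16]=10  'ddcadadaaac'
  #17 SA[17]=0  'ddcccabdddddcadadaaac'
  #18 SA[18]=9  'dddcadadaaac'
  #19 SA[19]=8  'ddddcadadaaac'
  #20 SA[20]=7  'dddddcadadaaac'

SA = [17, 18, 5, 19, 15, 13, 6, 20, 4, 12, 3, 2, 16, 14, 11, 1, 10, 0, 9, 8, 7]
i: (SA[i-1],SA[i]) lcp shared
  1: (17,18) 2 'aa'
  2: (18,5) 1 'a'
  3: (5,19) 1 'a'
  4: (19,15) 1 'a'
  5: (15,13) 3 'ada'
  6: (13,6) 0 ''
  7: (6,20) 0 ''
  8: (20,4) 1 'c'
  9: (4,12) 2 'ca'
  10: (12,3) 1 'c'
  11: (3,2) 2 'cc'
  12: (2,16) 0 ''
  13: (16,14) 2 'da'
  14: (14,11) 1 'd'
  15: (11,1) 2 'dc'
  16: (1,10) 1 'd'
  17: (10,0) 3 'ddc'
  18: (0,9) 2 'dd'
  19: (9,8) 3 'ddd'
  20: (8,7) 4 'dddd'

n(n+1)/2 = 21·22/2 = 231
Σ LCP = 0 + 2 + 1 + 1 + 1 + 3 + 0 + 0 + 1 + 2 + 1 + 2 + 0 + 2 + 1 + 2 + 1 + 3 + 2 + 3 + 4 = 32
distinct = 231 − 32 = 199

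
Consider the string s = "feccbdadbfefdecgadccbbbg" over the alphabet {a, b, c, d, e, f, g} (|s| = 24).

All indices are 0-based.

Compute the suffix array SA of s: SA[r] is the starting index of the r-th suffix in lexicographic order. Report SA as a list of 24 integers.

sorted suffixes:
  #0 SA[0]=6  'adbfefdecgadccbbbg'
  #1 SA[1]=16  'adccbbbg'
  #2 SA[2]=20  'bbbg'
  #3 SA[3]=21  'bbg'
  #4 SA[4]=4  'bdadbfefdecgadccbbbg'
  #5 SA[5]=8  'bfefdecgadccbbbg'
  #6 SA[6]=22  'bg'
  #7 SA[7]=19  'cbbbg'
  #8 SA[8]=3  'cbdadbfefdecgadccbbbg'
  #9 SA[9]=18  'ccbbbg'
  #10 SA[10]=2  'ccbdadbfefdecgadccbbbg'
  #11 SA[11]=14  'cgadccbbbg'
  #12 SA[12]=5  'dadbfefdecgadccbbbg'
  #13 SA[13]=7  'dbfefdecgadccbbbg'
  #14 SA[14]=17  'dccbbbg'
  #15 SA[15]=12  'decgadccbbbg'
  #16 SA[16]=1  'eccbdadbfefdecgadccbbbg'
  #17 SA[17]=13  'ecgadccbbbg'
  #18 SA[18]=10  'efdecgadccbbbg'
  #19 SA[19]=11  'fdecgadccbbbg'
  #20 SA[20]=0  'feccbdadbfefdecgadccbbbg'
  #21 SA[21]=9  'fefdecgadccbbbg'
  #22 SA[22]=23  'g'
  #23 SA[23]=15  'gadccbbbg'

[6, 16, 20, 21, 4, 8, 22, 19, 3, 18, 2, 14, 5, 7, 17, 12, 1, 13, 10, 11, 0, 9, 23, 15]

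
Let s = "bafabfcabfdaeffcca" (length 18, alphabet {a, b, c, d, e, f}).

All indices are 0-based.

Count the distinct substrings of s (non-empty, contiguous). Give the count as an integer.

154

rank→(start, suffix):
  0 → (17, 'a')
  1 → (3, 'abfcabfdaeffcca')
  2 → (7, 'abfdaeffcca')
  3 → (11, 'aeffcca')
  4 → (1, 'afabfcabfdaeffcca')
  5 → (0, 'bafabfcabfdaeffcca')
  6 → (4, 'bfcabfdaeffcca')
  7 → (8, 'bfdaeffcca')
  8 → (16, 'ca')
  9 → (6, 'cabfdaeffcca')
  10 → (15, 'cca')
  11 → (10, 'daeffcca')
  12 → (12, 'effcca')
  13 → (2, 'fabfcabfdaeffcca')
  14 → (5, 'fcabfdaeffcca')
  15 → (14, 'fcca')
  16 → (9, 'fdaeffcca')
  17 → (13, 'ffcca')

SA = [17, 3, 7, 11, 1, 0, 4, 8, 16, 6, 15, 10, 12, 2, 5, 14, 9, 13]
i: (SA[i-1],SA[i]) lcp shared
  1: (17,3) 1 'a'
  2: (3,7) 3 'abf'
  3: (7,11) 1 'a'
  4: (11,1) 1 'a'
  5: (1,0) 0 ''
  6: (0,4) 1 'b'
  7: (4,8) 2 'bf'
  8: (8,16) 0 ''
  9: (16,6) 2 'ca'
  10: (6,15) 1 'c'
  11: (15,10) 0 ''
  12: (10,12) 0 ''
  13: (12,2) 0 ''
  14: (2,5) 1 'f'
  15: (5,14) 2 'fc'
  16: (14,9) 1 'f'
  17: (9,13) 1 'f'

n(n+1)/2 = 18·19/2 = 171
Σ LCP = 0 + 1 + 3 + 1 + 1 + 0 + 1 + 2 + 0 + 2 + 1 + 0 + 0 + 0 + 1 + 2 + 1 + 1 = 17
distinct = 171 − 17 = 154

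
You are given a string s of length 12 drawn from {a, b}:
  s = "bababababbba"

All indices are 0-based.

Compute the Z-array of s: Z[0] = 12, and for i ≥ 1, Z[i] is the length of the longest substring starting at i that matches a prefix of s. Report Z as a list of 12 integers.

Z[0]=12
i=1: outside box; Z[1]=0
i=2: outside box; Z[2]=7 extend→box=[2,9)
i=3: min(r-i=6, Z[1]=0)=0; Z[3]=0
i=4: min(r-i=5, Z[2]=7)=5; Z[4]=5
i=5: min(r-i=4, Z[3]=0)=0; Z[5]=0
i=6: min(r-i=3, Z[4]=5)=3; Z[6]=3
i=7: min(r-i=2, Z[5]=0)=0; Z[7]=0
i=8: min(r-i=1, Z[6]=3)=1; Z[8]=1
i=9: outside box; Z[9]=1 extend→box=[9,10)
i=10: outside box; Z[10]=2 extend→box=[10,12)
i=11: min(r-i=1, Z[1]=0)=0; Z[11]=0

[12, 0, 7, 0, 5, 0, 3, 0, 1, 1, 2, 0]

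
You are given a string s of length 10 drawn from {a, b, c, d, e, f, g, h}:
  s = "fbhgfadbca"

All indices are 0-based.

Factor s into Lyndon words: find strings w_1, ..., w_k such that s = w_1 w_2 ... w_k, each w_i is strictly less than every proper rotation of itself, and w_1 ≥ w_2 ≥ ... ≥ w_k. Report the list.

["f", "bhgf", "adbc", "a"]

emit factor 1: 'f' (i=0, period=1)
emit factor 2: 'bhgf' (i=1, period=4)
emit factor 3: 'adbc' (i=5, period=4)
emit factor 4: 'a' (i=9, period=1)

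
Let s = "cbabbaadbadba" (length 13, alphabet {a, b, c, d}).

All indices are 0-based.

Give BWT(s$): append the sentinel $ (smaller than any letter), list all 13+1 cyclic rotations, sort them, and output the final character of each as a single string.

abbbbadbcda$aa

rank  rotation        last
    0  $cbabbaadbadba  a
    1  a$cbabbaadbadb  b
    2  aadbadba$cbabb  b
    3  abbaadbadba$cb  b
    4  adba$cbabbaadb  b
    5  adbadba$cbabba  a
    6  ba$cbabbaadbad  d
    7  baadbadba$cbab  b
    8  babbaadbadba$c  c
    9  badba$cbabbaad  d
   10  bbaadbadba$cba  a
   11  cbabbaadbadba$  $
   12  dba$cbabbaadba  a
   13  dbadba$cbabbaa  a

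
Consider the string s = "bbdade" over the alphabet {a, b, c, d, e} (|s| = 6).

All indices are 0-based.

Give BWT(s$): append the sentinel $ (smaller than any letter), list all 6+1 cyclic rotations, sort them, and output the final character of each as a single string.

rank  rotation last
    0  $bbdade  e
    1  ade$bbd  d
    2  bbdade$  $
    3  bdade$b  b
    4  dade$bb  b
    5  de$bbda  a
    6  e$bbdad  d

ed$bbad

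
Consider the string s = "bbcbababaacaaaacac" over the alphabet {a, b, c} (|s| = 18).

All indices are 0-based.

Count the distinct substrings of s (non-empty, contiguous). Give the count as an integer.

140

rank | idx | suffix
   0 |  11 | aaaacac
   1 |  12 | aaacac
   2 |   8 | aacaaaacac
   3 |  13 | aacac
   4 |   6 | abaacaaaacac
   5 |   4 | ababaacaaaacac
   6 |  16 | ac
   7 |   9 | acaaaacac
   8 |  14 | acac
   9 |   7 | baacaaaacac
  10 |   5 | babaacaaaacac
  11 |   3 | bababaacaaaacac
  12 |   0 | bbcbababaacaaaacac
  13 |   1 | bcbababaacaaaacac
  14 |  17 | c
  15 |  10 | caaaacac
  16 |  15 | cac
  17 |   2 | cbababaacaaaacac

SA = [11, 12, 8, 13, 6, 4, 16, 9, 14, 7, 5, 3, 0, 1, 17, 10, 15, 2]
rank  pair      lcp
   1  s[11:],s[12:]  3  'aaa'
   2  s[12:],s[8:]  2  'aa'
   3  s[8:],s[13:]  4  'aaca'
   4  s[13:],s[6:]  1  'a'
   5  s[6:],s[4:]  3  'aba'
   6  s[4:],s[16:]  1  'a'
   7  s[16:],s[9:]  2  'ac'
   8  s[9:],s[14:]  3  'aca'
   9  s[14:],s[7:]  0  ''
  10  s[7:],s[5:]  2  'ba'
  11  s[5:],s[3:]  4  'baba'
  12  s[3:],s[0:]  1  'b'
  13  s[0:],s[1:]  1  'b'
  14  s[1:],s[17:]  0  ''
  15  s[17:],s[10:]  1  'c'
  16  s[10:],s[15:]  2  'ca'
  17  s[15:],s[2:]  1  'c'

n(n+1)/2 = 18·19/2 = 171
Σ LCP = 0 + 3 + 2 + 4 + 1 + 3 + 1 + 2 + 3 + 0 + 2 + 4 + 1 + 1 + 0 + 1 + 2 + 1 = 31
distinct = 171 − 31 = 140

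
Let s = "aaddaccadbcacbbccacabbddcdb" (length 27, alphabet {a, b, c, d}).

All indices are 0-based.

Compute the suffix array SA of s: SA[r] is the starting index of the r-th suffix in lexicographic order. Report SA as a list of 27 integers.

rank | idx | suffix
   0 |   0 | aaddaccadbcacbbccacabbddcdb
   1 |  19 | abbddcdb
   2 |  17 | acabbddcdb
   3 |  11 | acbbccacabbddcdb
   4 |   4 | accadbcacbbccacabbddcdb
   5 |   7 | adbcacbbccacabbddcdb
   6 |   1 | addaccadbcacbbccacabbddcdb
   7 |  26 | b
   8 |  13 | bbccacabbddcdb
   9 |  20 | bbddcdb
  10 |   9 | bcacbbccacabbddcdb
  11 |  14 | bccacabbddcdb
  12 |  21 | bddcdb
  13 |  18 | cabbddcdb
  14 |  16 | cacabbddcdb
  15 |  10 | cacbbccacabbddcdb
  16 |   6 | cadbcacbbccacabbddcdb
  17 |  12 | cbbccacabbddcdb
  18 |  15 | ccacabbddcdb
  19 |   5 | ccadbcacbbccacabbddcdb
  20 |  24 | cdb
  21 |   3 | daccadbcacbbccacabbddcdb
  22 |  25 | db
  23 |   8 | dbcacbbccacabbddcdb
  24 |  23 | dcdb
  25 |   2 | ddaccadbcacbbccacabbddcdb
  26 |  22 | ddcdb

[0, 19, 17, 11, 4, 7, 1, 26, 13, 20, 9, 14, 21, 18, 16, 10, 6, 12, 15, 5, 24, 3, 25, 8, 23, 2, 22]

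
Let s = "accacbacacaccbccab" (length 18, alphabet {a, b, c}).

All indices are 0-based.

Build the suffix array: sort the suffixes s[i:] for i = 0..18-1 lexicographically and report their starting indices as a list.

[16, 6, 8, 3, 0, 10, 17, 5, 13, 15, 7, 2, 9, 4, 12, 14, 1, 11]

sorted suffixes:
  #0 SA[0]=16  'ab'
  #1 SA[1]=6  'acacaccbccab'
  #2 SA[2]=8  'acaccbccab'
  #3 SA[3]=3  'acbacacaccbccab'
  #4 SA[4]=0  'accacbacacaccbccab'
  #5 SA[5]=10  'accbccab'
  #6 SA[6]=17  'b'
  #7 SA[7]=5  'bacacaccbccab'
  #8 SA[8]=13  'bccab'
  #9 SA[9]=15  'cab'
  #10 SA[10]=7  'cacaccbccab'
  #11 SA[11]=2  'cacbacacaccbccab'
  #12 SA[12]=9  'caccbccab'
  #13 SA[13]=4  'cbacacaccbccab'
  #14 SA[14]=12  'cbccab'
  #15 SA[15]=14  'ccab'
  #16 SA[16]=1  'ccacbacacaccbccab'
  #17 SA[17]=11  'ccbccab'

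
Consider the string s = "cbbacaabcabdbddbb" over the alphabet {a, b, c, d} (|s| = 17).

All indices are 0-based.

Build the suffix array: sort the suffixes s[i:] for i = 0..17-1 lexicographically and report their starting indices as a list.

[5, 6, 9, 3, 16, 2, 15, 1, 7, 10, 12, 4, 8, 0, 14, 11, 13]

rank | idx | suffix
   0 |   5 | aabcabdbddbb
   1 |   6 | abcabdbddbb
   2 |   9 | abdbddbb
   3 |   3 | acaabcabdbddbb
   4 |  16 | b
   5 |   2 | bacaabcabdbddbb
   6 |  15 | bb
   7 |   1 | bbacaabcabdbddbb
   8 |   7 | bcabdbddbb
   9 |  10 | bdbddbb
  10 |  12 | bddbb
  11 |   4 | caabcabdbddbb
  12 |   8 | cabdbddbb
  13 |   0 | cbbacaabcabdbddbb
  14 |  14 | dbb
  15 |  11 | dbddbb
  16 |  13 | ddbb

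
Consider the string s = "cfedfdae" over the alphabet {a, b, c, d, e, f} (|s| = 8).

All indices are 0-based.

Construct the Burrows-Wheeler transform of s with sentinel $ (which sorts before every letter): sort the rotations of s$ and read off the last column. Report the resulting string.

rank  rotation   last
    0  $cfedfdae  e
    1  ae$cfedfd  d
    2  cfedfdae$  $
    3  dae$cfedf  f
    4  dfdae$cfe  e
    5  e$cfedfda  a
    6  edfdae$cf  f
    7  fdae$cfed  d
    8  fedfdae$c  c

ed$feafdc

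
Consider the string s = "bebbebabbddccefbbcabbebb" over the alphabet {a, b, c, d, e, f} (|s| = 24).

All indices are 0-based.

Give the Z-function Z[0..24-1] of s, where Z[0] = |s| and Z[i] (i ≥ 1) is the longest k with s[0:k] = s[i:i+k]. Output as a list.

Z[0]=24
i=1: fresh scan; Z[1]=0
i=2: fresh scan; Z[2]=1 grow→box=[2,3)
i=3: fresh scan; Z[3]=3 grow→box=[3,6)
i=4: min(r-i=2, Z[1]=0)=0; Z[4]=0
i=5: min(r-i=1, Z[2]=1)=1; Z[5]=1
i=6: fresh scan; Z[6]=0
i=7: fresh scan; Z[7]=1 grow→box=[7,8)
i=8: fresh scan; Z[8]=1 grow→box=[8,9)
i=9: fresh scan; Z[9]=0
i=10: fresh scan; Z[10]=0
i=11: fresh scan; Z[11]=0
i=12: fresh scan; Z[12]=0
i=13: fresh scan; Z[13]=0
i=14: fresh scan; Z[14]=0
i=15: fresh scan; Z[15]=1 grow→box=[15,16)
i=16: fresh scan; Z[16]=1 grow→box=[16,17)
i=17: fresh scan; Z[17]=0
i=18: fresh scan; Z[18]=0
i=19: fresh scan; Z[19]=1 grow→box=[19,20)
i=20: fresh scan; Z[20]=4 grow→box=[20,24)
i=21: min(r-i=3, Z[1]=0)=0; Z[21]=0
i=22: min(r-i=2, Z[2]=1)=1; Z[22]=1
i=23: min(r-i=1, Z[3]=3)=1; Z[23]=1

[24, 0, 1, 3, 0, 1, 0, 1, 1, 0, 0, 0, 0, 0, 0, 1, 1, 0, 0, 1, 4, 0, 1, 1]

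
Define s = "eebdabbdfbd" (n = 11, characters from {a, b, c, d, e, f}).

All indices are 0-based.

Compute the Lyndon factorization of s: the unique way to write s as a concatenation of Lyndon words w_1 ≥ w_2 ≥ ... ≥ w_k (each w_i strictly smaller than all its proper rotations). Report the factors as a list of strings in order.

["e", "e", "bd", "abbdfbd"]

emit factor 1: 'e' (i=0, period=1)
emit factor 2: 'e' (i=1, period=1)
emit factor 3: 'bd' (i=2, period=2)
emit factor 4: 'abbdfbd' (i=4, period=7)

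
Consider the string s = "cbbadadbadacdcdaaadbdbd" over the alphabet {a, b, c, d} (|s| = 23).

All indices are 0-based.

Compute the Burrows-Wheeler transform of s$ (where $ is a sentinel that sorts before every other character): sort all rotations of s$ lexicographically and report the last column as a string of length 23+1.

rank  rotation                  last
    0  $cbbadadbadacdcdaaadbdbd  d
    1  aaadbdbd$cbbadadbadacdcd  d
    2  aadbdbd$cbbadadbadacdcda  a
    3  acdcdaaadbdbd$cbbadadbad  d
    4  adacdcdaaadbdbd$cbbadadb  b
    5  adadbadacdcdaaadbdbd$cbb  b
    6  adbadacdcdaaadbdbd$cbbad  d
    7  adbdbd$cbbadadbadacdcdaa  a
    8  badacdcdaaadbdbd$cbbadad  d
    9  badadbadacdcdaaadbdbd$cb  b
   10  bbadadbadacdcdaaadbdbd$c  c
   11  bd$cbbadadbadacdcdaaadbd  d
   12  bdbd$cbbadadbadacdcdaaad  d
   13  cbbadadbadacdcdaaadbdbd$  $
   14  cdaaadbdbd$cbbadadbadacd  d
   15  cdcdaaadbdbd$cbbadadbada  a
   16  d$cbbadadbadacdcdaaadbdb  b
   17  daaadbdbd$cbbadadbadacdc  c
   18  dacdcdaaadbdbd$cbbadadba  a
   19  dadbadacdcdaaadbdbd$cbba  a
   20  dbadacdcdaaadbdbd$cbbada  a
   21  dbd$cbbadadbadacdcdaaadb  b
   22  dbdbd$cbbadadbadacdcdaaa  a
   23  dcdaaadbdbd$cbbadadbadac  c

ddadbbdadbcdd$dabcaaabac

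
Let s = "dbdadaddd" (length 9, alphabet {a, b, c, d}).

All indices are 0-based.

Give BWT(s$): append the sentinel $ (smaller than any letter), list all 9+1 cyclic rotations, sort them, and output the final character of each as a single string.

rank  rotation    last
    0  $dbdadaddd  d
    1  adaddd$dbd  d
    2  addd$dbdad  d
    3  bdadaddd$d  d
    4  d$dbdadadd  d
    5  dadaddd$db  b
    6  daddd$dbda  a
    7  dbdadaddd$  $
    8  dd$dbdadad  d
    9  ddd$dbdada  a

dddddba$da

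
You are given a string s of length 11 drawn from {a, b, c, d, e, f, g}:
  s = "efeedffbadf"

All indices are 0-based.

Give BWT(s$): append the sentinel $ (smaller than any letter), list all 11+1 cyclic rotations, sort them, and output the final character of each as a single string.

rank  rotation      last
    0  $efeedffbadf  f
    1  adf$efeedffb  b
    2  badf$efeedff  f
    3  df$efeedffba  a
    4  dffbadf$efee  e
    5  edffbadf$efe  e
    6  eedffbadf$ef  f
    7  efeedffbadf$  $
    8  f$efeedffbad  d
    9  fbadf$efeedf  f
   10  feedffbadf$e  e
   11  ffbadf$efeed  d

fbfaeef$dfed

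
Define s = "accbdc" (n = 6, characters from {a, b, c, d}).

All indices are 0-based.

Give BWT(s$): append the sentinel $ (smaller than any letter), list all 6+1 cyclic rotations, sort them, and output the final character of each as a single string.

c$cdcab

rank  rotation last
    0  $accbdc  c
    1  accbdc$  $
    2  bdc$acc  c
    3  c$accbd  d
    4  cbdc$ac  c
    5  ccbdc$a  a
    6  dc$accb  b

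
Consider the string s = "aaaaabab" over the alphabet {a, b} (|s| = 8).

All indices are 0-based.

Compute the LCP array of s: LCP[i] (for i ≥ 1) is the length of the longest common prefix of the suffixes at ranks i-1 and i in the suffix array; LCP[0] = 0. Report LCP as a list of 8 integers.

[0, 4, 3, 2, 1, 2, 0, 1]

sorted suffixes:
  #0 SA[0]=0  'aaaaabab'
  #1 SA[1]=1  'aaaabab'
  #2 SA[2]=2  'aaabab'
  #3 SA[3]=3  'aabab'
  #4 SA[4]=6  'ab'
  #5 SA[5]=4  'abab'
  #6 SA[6]=7  'b'
  #7 SA[7]=5  'bab'

SA = [0, 1, 2, 3, 6, 4, 7, 5]
[i] adj suffixes → lcp
  [1] 0/1 → 4 ('aaaa')
  [2] 1/2 → 3 ('aaa')
  [3] 2/3 → 2 ('aa')
  [4] 3/6 → 1 ('a')
  [5] 6/4 → 2 ('ab')
  [6] 4/7 → 0 ('')
  [7] 7/5 → 1 ('b')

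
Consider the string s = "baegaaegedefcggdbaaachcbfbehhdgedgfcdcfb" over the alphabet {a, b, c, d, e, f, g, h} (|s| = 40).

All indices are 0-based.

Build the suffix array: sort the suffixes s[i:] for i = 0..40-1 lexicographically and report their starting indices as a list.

[17, 18, 4, 19, 1, 5, 39, 16, 0, 25, 23, 22, 35, 37, 12, 20, 15, 36, 9, 29, 32, 8, 31, 10, 2, 6, 26, 38, 24, 34, 11, 3, 14, 7, 30, 33, 13, 21, 28, 27]

sorted suffixes:
  #0 SA[0]=17  'aaachcbfbehhdgedgfcdcfb'
  #1 SA[1]=18  'aachcbfbehhdgedgfcdcfb'
  #2 SA[2]=4  'aaegedefcggdbaaachcbfbehhdgedgfcdcfb'
  #3 SA[3]=19  'achcbfbehhdgedgfcdcfb'
  #4 SA[4]=1  'aegaaegedefcggdbaaachcbfbehhdgedgfcdcfb'
  #5 SA[5]=5  'aegedefcggdbaaachcbfbehhdgedgfcdcfb'
  #6 SA[6]=39  'b'
  #7 SA[7]=16  'baaachcbfbehhdgedgfcdcfb'
  #8 SA[8]=0  'baegaaegedefcggdbaaachcbfbehhdgedgfcdcfb'
  #9 SA[9]=25  'behhdgedgfcdcfb'
  #10 SA[10]=23  'bfbehhdgedgfcdcfb'
  #11 SA[11]=22  'cbfbehhdgedgfcdcfb'
  #12 SA[12]=35  'cdcfb'
  #13 SA[13]=37  'cfb'
  #14 SA[14]=12  'cggdbaaachcbfbehhdgedgfcdcfb'
  #15 SA[15]=20  'chcbfbehhdgedgfcdcfb'
  #16 SA[16]=15  'dbaaachcbfbehhdgedgfcdcfb'
  #17 SA[17]=36  'dcfb'
  #18 SA[18]=9  'defcggdbaaachcbfbehhdgedgfcdcfb'
  #19 SA[19]=29  'dgedgfcdcfb'
  #20 SA[20]=32  'dgfcdcfb'
  #21 SA[21]=8  'edefcggdbaaachcbfbehhdgedgfcdcfb'
  #22 SA[22]=31  'edgfcdcfb'
  #23 SA[23]=10  'efcggdbaaachcbfbehhdgedgfcdcfb'
  #24 SA[24]=2  'egaaegedefcggdbaaachcbfbehhdgedgfcdcfb'
  #25 SA[25]=6  'egedefcggdbaaachcbfbehhdgedgfcdcfb'
  #26 SA[26]=26  'ehhdgedgfcdcfb'
  #27 SA[27]=38  'fb'
  #28 SA[28]=24  'fbehhdgedgfcdcfb'
  #29 SA[29]=34  'fcdcfb'
  #30 SA[30]=11  'fcggdbaaachcbfbehhdgedgfcdcfb'
  #31 SA[31]=3  'gaaegedefcggdbaaachcbfbehhdgedgfcdcfb'
  #32 SA[32]=14  'gdbaaachcbfbehhdgedgfcdcfb'
  #33 SA[33]=7  'gedefcggdbaaachcbfbehhdgedgfcdcfb'
  #34 SA[34]=30  'gedgfcdcfb'
  #35 SA[35]=33  'gfcdcfb'
  #36 SA[36]=13  'ggdbaaachcbfbehhdgedgfcdcfb'
  #37 SA[37]=21  'hcbfbehhdgedgfcdcfb'
  #38 SA[38]=28  'hdgedgfcdcfb'
  #39 SA[39]=27  'hhdgedgfcdcfb'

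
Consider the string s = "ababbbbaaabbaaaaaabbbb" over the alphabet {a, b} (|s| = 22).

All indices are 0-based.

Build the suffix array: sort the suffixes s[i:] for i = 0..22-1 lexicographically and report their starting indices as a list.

[12, 13, 14, 7, 15, 8, 16, 0, 9, 17, 2, 21, 11, 6, 1, 20, 10, 5, 19, 4, 18, 3]

sorted suffixes:
  #0 SA[0]=12  'aaaaaabbbb'
  #1 SA[1]=13  'aaaaabbbb'
  #2 SA[2]=14  'aaaabbbb'
  #3 SA[3]=7  'aaabbaaaaaabbbb'
  #4 SA[4]=15  'aaabbbb'
  #5 SA[5]=8  'aabbaaaaaabbbb'
  #6 SA[6]=16  'aabbbb'
  #7 SA[7]=0  'ababbbbaaabbaaaaaabbbb'
  #8 SA[8]=9  'abbaaaaaabbbb'
  #9 SA[9]=17  'abbbb'
  #10 SA[10]=2  'abbbbaaabbaaaaaabbbb'
  #11 SA[11]=21  'b'
  #12 SA[12]=11  'baaaaaabbbb'
  #13 SA[13]=6  'baaabbaaaaaabbbb'
  #14 SA[14]=1  'babbbbaaabbaaaaaabbbb'
  #15 SA[15]=20  'bb'
  #16 SA[16]=10  'bbaaaaaabbbb'
  #17 SA[17]=5  'bbaaabbaaaaaabbbb'
  #18 SA[18]=19  'bbb'
  #19 SA[19]=4  'bbbaaabbaaaaaabbbb'
  #20 SA[20]=18  'bbbb'
  #21 SA[21]=3  'bbbbaaabbaaaaaabbbb'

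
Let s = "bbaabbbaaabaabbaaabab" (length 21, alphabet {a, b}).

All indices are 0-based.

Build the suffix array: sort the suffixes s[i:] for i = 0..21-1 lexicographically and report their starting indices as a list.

rank→(start, suffix):
  0 → (7, 'aaabaabbaaabab')
  1 → (15, 'aaabab')
  2 → (8, 'aabaabbaaabab')
  3 → (16, 'aabab')
  4 → (11, 'aabbaaabab')
  5 → (2, 'aabbbaaabaabbaaabab')
  6 → (19, 'ab')
  7 → (9, 'abaabbaaabab')
  8 → (17, 'abab')
  9 → (12, 'abbaaabab')
  10 → (3, 'abbbaaabaabbaaabab')
  11 → (20, 'b')
  12 → (6, 'baaabaabbaaabab')
  13 → (14, 'baaabab')
  14 → (10, 'baabbaaabab')
  15 → (1, 'baabbbaaabaabbaaabab')
  16 → (18, 'bab')
  17 → (5, 'bbaaabaabbaaabab')
  18 → (13, 'bbaaabab')
  19 → (0, 'bbaabbbaaabaabbaaabab')
  20 → (4, 'bbbaaabaabbaaabab')

[7, 15, 8, 16, 11, 2, 19, 9, 17, 12, 3, 20, 6, 14, 10, 1, 18, 5, 13, 0, 4]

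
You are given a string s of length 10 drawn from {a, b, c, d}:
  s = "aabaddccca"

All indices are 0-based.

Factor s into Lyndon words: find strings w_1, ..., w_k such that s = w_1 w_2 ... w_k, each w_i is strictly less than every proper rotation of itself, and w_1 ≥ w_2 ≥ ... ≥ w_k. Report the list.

["aabaddccc", "a"]

emit factor 1: 'aabaddccc' (i=0, period=9)
emit factor 2: 'a' (i=9, period=1)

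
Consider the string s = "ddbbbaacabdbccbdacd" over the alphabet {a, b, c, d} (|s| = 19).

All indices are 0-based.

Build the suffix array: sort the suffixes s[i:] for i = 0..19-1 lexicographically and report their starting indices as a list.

sorted suffixes:
  #0 SA[0]=5  'aacabdbccbdacd'
  #1 SA[1]=8  'abdbccbdacd'
  #2 SA[2]=6  'acabdbccbdacd'
  #3 SA[3]=16  'acd'
  #4 SA[4]=4  'baacabdbccbdacd'
  #5 SA[5]=3  'bbaacabdbccbdacd'
  #6 SA[6]=2  'bbbaacabdbccbdacd'
  #7 SA[7]=11  'bccbdacd'
  #8 SA[8]=14  'bdacd'
  #9 SA[9]=9  'bdbccbdacd'
  #10 SA[10]=7  'cabdbccbdacd'
  #11 SA[11]=13  'cbdacd'
  #12 SA[12]=12  'ccbdacd'
  #13 SA[13]=17  'cd'
  #14 SA[14]=18  'd'
  #15 SA[15]=15  'dacd'
  #16 SA[16]=1  'dbbbaacabdbccbdacd'
  #17 SA[17]=10  'dbccbdacd'
  #18 SA[18]=0  'ddbbbaacabdbccbdacd'

[5, 8, 6, 16, 4, 3, 2, 11, 14, 9, 7, 13, 12, 17, 18, 15, 1, 10, 0]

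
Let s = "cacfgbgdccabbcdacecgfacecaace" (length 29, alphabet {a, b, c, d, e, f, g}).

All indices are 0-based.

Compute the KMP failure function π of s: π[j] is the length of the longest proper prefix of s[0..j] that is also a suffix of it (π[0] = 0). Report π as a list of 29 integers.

[0, 0, 1, 0, 0, 0, 0, 0, 1, 1, 2, 0, 0, 1, 0, 0, 1, 0, 1, 0, 0, 0, 1, 0, 1, 2, 0, 1, 0]

π[0] = 0
j=1 s[j]='a': π[1]=0 (border '')
j=2 s[j]='c': π[2]=1 (border 'c')
j=3 s[j]='f': k: 1→0; π[3]=0 (border '')
j=4 s[j]='g': π[4]=0 (border '')
j=5 s[j]='b': π[5]=0 (border '')
j=6 s[j]='g': π[6]=0 (border '')
j=7 s[j]='d': π[7]=0 (border '')
j=8 s[j]='c': π[8]=1 (border 'c')
j=9 s[j]='c': k: 1→0; π[9]=1 (border 'c')
j=10 s[j]='a': π[10]=2 (border 'ca')
j=11 s[j]='b': k: 2→0; π[11]=0 (border '')
j=12 s[j]='b': π[12]=0 (border '')
j=13 s[j]='c': π[13]=1 (border 'c')
j=14 s[j]='d': k: 1→0; π[14]=0 (border '')
j=15 s[j]='a': π[15]=0 (border '')
j=16 s[j]='c': π[16]=1 (border 'c')
j=17 s[j]='e': k: 1→0; π[17]=0 (border '')
j=18 s[j]='c': π[18]=1 (border 'c')
j=19 s[j]='g': k: 1→0; π[19]=0 (border '')
j=20 s[j]='f': π[20]=0 (border '')
j=21 s[j]='a': π[21]=0 (border '')
j=22 s[j]='c': π[22]=1 (border 'c')
j=23 s[j]='e': k: 1→0; π[23]=0 (border '')
j=24 s[j]='c': π[24]=1 (border 'c')
j=25 s[j]='a': π[25]=2 (border 'ca')
j=26 s[j]='a': k: 2→0; π[26]=0 (border '')
j=27 s[j]='c': π[27]=1 (border 'c')
j=28 s[j]='e': k: 1→0; π[28]=0 (border '')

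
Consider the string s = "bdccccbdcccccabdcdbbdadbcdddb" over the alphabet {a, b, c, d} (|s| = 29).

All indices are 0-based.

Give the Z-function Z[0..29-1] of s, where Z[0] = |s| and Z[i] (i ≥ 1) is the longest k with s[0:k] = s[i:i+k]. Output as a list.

Z[0]=29
i=1: i≥r, start 0; Z[1]=0
i=2: i≥r, start 0; Z[2]=0
i=3: i≥r, start 0; Z[3]=0
i=4: i≥r, start 0; Z[4]=0
i=5: i≥r, start 0; Z[5]=0
i=6: i≥r, start 0; Z[6]=6 scan→box=[6,12)
i=7: min(r-i=5, Z[1]=0)=0; Z[7]=0
i=8: min(r-i=4, Z[2]=0)=0; Z[8]=0
i=9: min(r-i=3, Z[3]=0)=0; Z[9]=0
i=10: min(r-i=2, Z[4]=0)=0; Z[10]=0
i=11: min(r-i=1, Z[5]=0)=0; Z[11]=0
i=12: i≥r, start 0; Z[12]=0
i=13: i≥r, start 0; Z[13]=0
i=14: i≥r, start 0; Z[14]=3 scan→box=[14,17)
i=15: min(r-i=2, Z[1]=0)=0; Z[15]=0
i=16: min(r-i=1, Z[2]=0)=0; Z[16]=0
i=17: i≥r, start 0; Z[17]=0
i=18: i≥r, start 0; Z[18]=1 scan→box=[18,19)
i=19: i≥r, start 0; Z[19]=2 scan→box=[19,21)
i=20: min(r-i=1, Z[1]=0)=0; Z[20]=0
i=21: i≥r, start 0; Z[21]=0
i=22: i≥r, start 0; Z[22]=0
i=23: i≥r, start 0; Z[23]=1 scan→box=[23,24)
i=24: i≥r, start 0; Z[24]=0
i=25: i≥r, start 0; Z[25]=0
i=26: i≥r, start 0; Z[26]=0
i=27: i≥r, start 0; Z[27]=0
i=28: i≥r, start 0; Z[28]=1 scan→box=[28,29)

[29, 0, 0, 0, 0, 0, 6, 0, 0, 0, 0, 0, 0, 0, 3, 0, 0, 0, 1, 2, 0, 0, 0, 1, 0, 0, 0, 0, 1]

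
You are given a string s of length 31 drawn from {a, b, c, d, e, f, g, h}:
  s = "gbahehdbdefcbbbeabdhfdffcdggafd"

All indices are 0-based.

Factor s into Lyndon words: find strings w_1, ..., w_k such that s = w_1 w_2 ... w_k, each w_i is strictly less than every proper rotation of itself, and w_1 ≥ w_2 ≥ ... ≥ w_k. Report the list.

["g", "b", "ahehdbdefcbbbe", "abdhfdffcdggafd"]

emit factor 1: 'g' (i=0, period=1)
emit factor 2: 'b' (i=1, period=1)
emit factor 3: 'ahehdbdefcbbbe' (i=2, period=14)
emit factor 4: 'abdhfdffcdggafd' (i=16, period=15)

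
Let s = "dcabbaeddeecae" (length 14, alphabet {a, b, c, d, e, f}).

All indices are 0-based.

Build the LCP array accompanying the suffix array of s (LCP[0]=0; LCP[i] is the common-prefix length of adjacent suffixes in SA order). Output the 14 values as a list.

[0, 1, 2, 0, 1, 0, 2, 0, 1, 1, 0, 1, 1, 1]

rank→(start, suffix):
  0 → (2, 'abbaeddeecae')
  1 → (12, 'ae')
  2 → (5, 'aeddeecae')
  3 → (4, 'baeddeecae')
  4 → (3, 'bbaeddeecae')
  5 → (1, 'cabbaeddeecae')
  6 → (11, 'cae')
  7 → (0, 'dcabbaeddeecae')
  8 → (7, 'ddeecae')
  9 → (8, 'deecae')
  10 → (13, 'e')
  11 → (10, 'ecae')
  12 → (6, 'eddeecae')
  13 → (9, 'eecae')

SA = [2, 12, 5, 4, 3, 1, 11, 0, 7, 8, 13, 10, 6, 9]
rank  pair      lcp
   1  s[2:],s[12:]  1  'a'
   2  s[12:],s[5:]  2  'ae'
   3  s[5:],s[4:]  0  ''
   4  s[4:],s[3:]  1  'b'
   5  s[3:],s[1:]  0  ''
   6  s[1:],s[11:]  2  'ca'
   7  s[11:],s[0:]  0  ''
   8  s[0:],s[7:]  1  'd'
   9  s[7:],s[8:]  1  'd'
  10  s[8:],s[13:]  0  ''
  11  s[13:],s[10:]  1  'e'
  12  s[10:],s[6:]  1  'e'
  13  s[6:],s[9:]  1  'e'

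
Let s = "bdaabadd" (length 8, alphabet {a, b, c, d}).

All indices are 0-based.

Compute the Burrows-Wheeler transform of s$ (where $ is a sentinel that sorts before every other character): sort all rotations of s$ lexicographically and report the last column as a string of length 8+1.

rank  rotation   last
    0  $bdaabadd  d
    1  aabadd$bd  d
    2  abadd$bda  a
    3  add$bdaab  b
    4  badd$bdaa  a
    5  bdaabadd$  $
    6  d$bdaabad  d
    7  daabadd$b  b
    8  dd$bdaaba  a

ddaba$dba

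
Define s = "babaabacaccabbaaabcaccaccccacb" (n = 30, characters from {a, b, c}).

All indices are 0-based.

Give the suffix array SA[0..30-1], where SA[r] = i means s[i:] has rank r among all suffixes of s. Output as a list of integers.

[14, 3, 15, 1, 4, 11, 16, 6, 27, 8, 19, 22, 29, 13, 2, 0, 5, 12, 17, 10, 26, 7, 18, 21, 28, 9, 25, 20, 24, 23]

rank→(start, suffix):
  0 → (14, 'aaabcaccaccccacb')
  1 → (3, 'aabacaccabbaaabcaccaccccacb')
  2 → (15, 'aabcaccaccccacb')
  3 → (1, 'abaabacaccabbaaabcaccaccccacb')
  4 → (4, 'abacaccabbaaabcaccaccccacb')
  5 → (11, 'abbaaabcaccaccccacb')
  6 → (16, 'abcaccaccccacb')
  7 → (6, 'acaccabbaaabcaccaccccacb')
  8 → (27, 'acb')
  9 → (8, 'accabbaaabcaccaccccacb')
  10 → (19, 'accaccccacb')
  11 → (22, 'accccacb')
  12 → (29, 'b')
  13 → (13, 'baaabcaccaccccacb')
  14 → (2, 'baabacaccabbaaabcaccaccccacb')
  15 → (0, 'babaabacaccabbaaabcaccaccccacb')
  16 → (5, 'bacaccabbaaabcaccaccccacb')
  17 → (12, 'bbaaabcaccaccccacb')
  18 → (17, 'bcaccaccccacb')
  19 → (10, 'cabbaaabcaccaccccacb')
  20 → (26, 'cacb')
  21 → (7, 'caccabbaaabcaccaccccacb')
  22 → (18, 'caccaccccacb')
  23 → (21, 'caccccacb')
  24 → (28, 'cb')
  25 → (9, 'ccabbaaabcaccaccccacb')
  26 → (25, 'ccacb')
  27 → (20, 'ccaccccacb')
  28 → (24, 'cccacb')
  29 → (23, 'ccccacb')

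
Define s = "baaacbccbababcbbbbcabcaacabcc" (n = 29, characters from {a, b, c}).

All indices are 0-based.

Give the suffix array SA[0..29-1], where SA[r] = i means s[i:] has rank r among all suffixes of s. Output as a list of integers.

rank | idx | suffix
   0 |   1 | aaacbccbababcbbbbcabcaacabcc
   1 |  22 | aacabcc
   2 |   2 | aacbccbababcbbbbcabcaacabcc
   3 |   9 | ababcbbbbcabcaacabcc
   4 |  19 | abcaacabcc
   5 |  11 | abcbbbbcabcaacabcc
   6 |  25 | abcc
   7 |  23 | acabcc
   8 |   3 | acbccbababcbbbbcabcaacabcc
   9 |   0 | baaacbccbababcbbbbcabcaacabcc
  10 |   8 | bababcbbbbcabcaacabcc
  11 |  10 | babcbbbbcabcaacabcc
  12 |  14 | bbbbcabcaacabcc
  13 |  15 | bbbcabcaacabcc
  14 |  16 | bbcabcaacabcc
  15 |  20 | bcaacabcc
  16 |  17 | bcabcaacabcc
  17 |  12 | bcbbbbcabcaacabcc
  18 |  26 | bcc
  19 |   5 | bccbababcbbbbcabcaacabcc
  20 |  28 | c
  21 |  21 | caacabcc
  22 |  18 | cabcaacabcc
  23 |  24 | cabcc
  24 |   7 | cbababcbbbbcabcaacabcc
  25 |  13 | cbbbbcabcaacabcc
  26 |   4 | cbccbababcbbbbcabcaacabcc
  27 |  27 | cc
  28 |   6 | ccbababcbbbbcabcaacabcc

[1, 22, 2, 9, 19, 11, 25, 23, 3, 0, 8, 10, 14, 15, 16, 20, 17, 12, 26, 5, 28, 21, 18, 24, 7, 13, 4, 27, 6]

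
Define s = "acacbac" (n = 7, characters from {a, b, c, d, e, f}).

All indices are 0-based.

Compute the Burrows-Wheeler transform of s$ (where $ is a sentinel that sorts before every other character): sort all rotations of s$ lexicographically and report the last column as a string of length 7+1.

rank  rotation  last
    0  $acacbac  c
    1  ac$acacb  b
    2  acacbac$  $
    3  acbac$ac  c
    4  bac$acac  c
    5  c$acacba  a
    6  cacbac$a  a
    7  cbac$aca  a

cb$ccaaa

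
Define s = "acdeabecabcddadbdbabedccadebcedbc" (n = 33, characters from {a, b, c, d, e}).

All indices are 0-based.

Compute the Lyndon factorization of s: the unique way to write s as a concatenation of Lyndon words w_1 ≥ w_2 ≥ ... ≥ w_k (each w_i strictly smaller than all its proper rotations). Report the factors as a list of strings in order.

emit factor 1: 'acde' (i=0, period=4)
emit factor 2: 'abec' (i=4, period=4)
emit factor 3: 'abcddadbdbabedccadebcedbc' (i=8, period=25)

["acde", "abec", "abcddadbdbabedccadebcedbc"]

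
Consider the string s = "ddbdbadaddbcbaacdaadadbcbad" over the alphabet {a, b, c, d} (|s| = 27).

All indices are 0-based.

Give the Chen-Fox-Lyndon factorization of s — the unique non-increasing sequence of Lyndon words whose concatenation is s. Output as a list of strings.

emit factor 1: 'd' (i=0, period=1)
emit factor 2: 'd' (i=1, period=1)
emit factor 3: 'bd' (i=2, period=2)
emit factor 4: 'b' (i=4, period=1)
emit factor 5: 'adaddbcb' (i=5, period=8)
emit factor 6: 'aacdaadadbcbad' (i=13, period=14)

["d", "d", "bd", "b", "adaddbcb", "aacdaadadbcbad"]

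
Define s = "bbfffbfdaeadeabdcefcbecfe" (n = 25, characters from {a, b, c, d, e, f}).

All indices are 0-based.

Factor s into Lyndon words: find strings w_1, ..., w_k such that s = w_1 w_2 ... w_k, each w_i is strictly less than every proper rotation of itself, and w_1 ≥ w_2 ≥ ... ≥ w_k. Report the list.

emit factor 1: 'bbfffbfd' (i=0, period=8)
emit factor 2: 'ae' (i=8, period=2)
emit factor 3: 'ade' (i=10, period=3)
emit factor 4: 'abdcefcbecfe' (i=13, period=12)

["bbfffbfd", "ae", "ade", "abdcefcbecfe"]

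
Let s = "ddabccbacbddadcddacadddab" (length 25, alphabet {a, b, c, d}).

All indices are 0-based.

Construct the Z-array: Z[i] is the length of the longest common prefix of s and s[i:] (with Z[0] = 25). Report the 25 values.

[25, 1, 0, 0, 0, 0, 0, 0, 0, 0, 3, 1, 0, 1, 0, 3, 1, 0, 0, 0, 2, 4, 1, 0, 0]

Z[0]=25
i=1: fresh scan; Z[1]=1 scan→box=[1,2)
i=2: fresh scan; Z[2]=0
i=3: fresh scan; Z[3]=0
i=4: fresh scan; Z[4]=0
i=5: fresh scan; Z[5]=0
i=6: fresh scan; Z[6]=0
i=7: fresh scan; Z[7]=0
i=8: fresh scan; Z[8]=0
i=9: fresh scan; Z[9]=0
i=10: fresh scan; Z[10]=3 scan→box=[10,13)
i=11: min(r-i=2, Z[1]=1)=1; Z[11]=1
i=12: min(r-i=1, Z[2]=0)=0; Z[12]=0
i=13: fresh scan; Z[13]=1 scan→box=[13,14)
i=14: fresh scan; Z[14]=0
i=15: fresh scan; Z[15]=3 scan→box=[15,18)
i=16: min(r-i=2, Z[1]=1)=1; Z[16]=1
i=17: min(r-i=1, Z[2]=0)=0; Z[17]=0
i=18: fresh scan; Z[18]=0
i=19: fresh scan; Z[19]=0
i=20: fresh scan; Z[20]=2 scan→box=[20,22)
i=21: min(r-i=1, Z[1]=1)=1; Z[21]=4 scan→box=[21,25)
i=22: min(r-i=3, Z[1]=1)=1; Z[22]=1
i=23: min(r-i=2, Z[2]=0)=0; Z[23]=0
i=24: min(r-i=1, Z[3]=0)=0; Z[24]=0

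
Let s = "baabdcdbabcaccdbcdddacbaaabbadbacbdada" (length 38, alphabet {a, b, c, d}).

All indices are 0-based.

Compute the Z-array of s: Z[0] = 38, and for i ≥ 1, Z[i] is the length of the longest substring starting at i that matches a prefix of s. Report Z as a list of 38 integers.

Z[0]=38
i=1: outside box; Z[1]=0
i=2: outside box; Z[2]=0
i=3: outside box; Z[3]=1 extend→box=[3,4)
i=4: outside box; Z[4]=0
i=5: outside box; Z[5]=0
i=6: outside box; Z[6]=0
i=7: outside box; Z[7]=2 extend→box=[7,9)
i=8: min(r-i=1, Z[1]=0)=0; Z[8]=0
i=9: outside box; Z[9]=1 extend→box=[9,10)
i=10: outside box; Z[10]=0
i=11: outside box; Z[11]=0
i=12: outside box; Z[12]=0
i=13: outside box; Z[13]=0
i=14: outside box; Z[14]=0
i=15: outside box; Z[15]=1 extend→box=[15,16)
i=16: outside box; Z[16]=0
i=17: outside box; Z[17]=0
i=18: outside box; Z[18]=0
i=19: outside box; Z[19]=0
i=20: outside box; Z[20]=0
i=21: outside box; Z[21]=0
i=22: outside box; Z[22]=3 extend→box=[22,25)
i=23: min(r-i=2, Z[1]=0)=0; Z[23]=0
i=24: min(r-i=1, Z[2]=0)=0; Z[24]=0
i=25: outside box; Z[25]=0
i=26: outside box; Z[26]=1 extend→box=[26,27)
i=27: outside box; Z[27]=2 extend→box=[27,29)
i=28: min(r-i=1, Z[1]=0)=0; Z[28]=0
i=29: outside box; Z[29]=0
i=30: outside box; Z[30]=2 extend→box=[30,32)
i=31: min(r-i=1, Z[1]=0)=0; Z[31]=0
i=32: outside box; Z[32]=0
i=33: outside box; Z[33]=1 extend→box=[33,34)
i=34: outside box; Z[34]=0
i=35: outside box; Z[35]=0
i=36: outside box; Z[36]=0
i=37: outside box; Z[37]=0

[38, 0, 0, 1, 0, 0, 0, 2, 0, 1, 0, 0, 0, 0, 0, 1, 0, 0, 0, 0, 0, 0, 3, 0, 0, 0, 1, 2, 0, 0, 2, 0, 0, 1, 0, 0, 0, 0]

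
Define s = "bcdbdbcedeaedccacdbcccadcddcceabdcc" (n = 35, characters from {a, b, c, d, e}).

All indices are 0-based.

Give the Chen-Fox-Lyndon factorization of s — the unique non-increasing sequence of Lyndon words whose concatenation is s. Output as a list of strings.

["bcdbdbcede", "aedcc", "acdbcccadcddcce", "abdcc"]

emit factor 1: 'bcdbdbcede' (i=0, period=10)
emit factor 2: 'aedcc' (i=10, period=5)
emit factor 3: 'acdbcccadcddcce' (i=15, period=15)
emit factor 4: 'abdcc' (i=30, period=5)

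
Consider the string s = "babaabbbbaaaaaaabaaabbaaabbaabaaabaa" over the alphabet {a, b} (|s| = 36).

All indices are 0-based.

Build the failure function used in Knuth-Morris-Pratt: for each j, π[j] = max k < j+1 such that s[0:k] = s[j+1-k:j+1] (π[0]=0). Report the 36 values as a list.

[0, 0, 1, 2, 0, 1, 1, 1, 1, 2, 0, 0, 0, 0, 0, 0, 1, 2, 0, 0, 1, 1, 2, 0, 0, 1, 1, 2, 0, 1, 2, 0, 0, 1, 2, 0]

π[0] = 0
j=1 s[j]='a': π[1]=0 (border '')
j=2 s[j]='b': π[2]=1 (border 'b')
j=3 s[j]='a': π[3]=2 (border 'ba')
j=4 s[j]='a': k: 2→0; π[4]=0 (border '')
j=5 s[j]='b': π[5]=1 (border 'b')
j=6 s[j]='b': k: 1→0; π[6]=1 (border 'b')
j=7 s[j]='b': k: 1→0; π[7]=1 (border 'b')
j=8 s[j]='b': k: 1→0; π[8]=1 (border 'b')
j=9 s[j]='a': π[9]=2 (border 'ba')
j=10 s[j]='a': k: 2→0; π[10]=0 (border '')
j=11 s[j]='a': π[11]=0 (border '')
j=12 s[j]='a': π[12]=0 (border '')
j=13 s[j]='a': π[13]=0 (border '')
j=14 s[j]='a': π[14]=0 (border '')
j=15 s[j]='a': π[15]=0 (border '')
j=16 s[j]='b': π[16]=1 (border 'b')
j=17 s[j]='a': π[17]=2 (border 'ba')
j=18 s[j]='a': k: 2→0; π[18]=0 (border '')
j=19 s[j]='a': π[19]=0 (border '')
j=20 s[j]='b': π[20]=1 (border 'b')
j=21 s[j]='b': k: 1→0; π[21]=1 (border 'b')
j=22 s[j]='a': π[22]=2 (border 'ba')
j=23 s[j]='a': k: 2→0; π[23]=0 (border '')
j=24 s[j]='a': π[24]=0 (border '')
j=25 s[j]='b': π[25]=1 (border 'b')
j=26 s[j]='b': k: 1→0; π[26]=1 (border 'b')
j=27 s[j]='a': π[27]=2 (border 'ba')
j=28 s[j]='a': k: 2→0; π[28]=0 (border '')
j=29 s[j]='b': π[29]=1 (border 'b')
j=30 s[j]='a': π[30]=2 (border 'ba')
j=31 s[j]='a': k: 2→0; π[31]=0 (border '')
j=32 s[j]='a': π[32]=0 (border '')
j=33 s[j]='b': π[33]=1 (border 'b')
j=34 s[j]='a': π[34]=2 (border 'ba')
j=35 s[j]='a': k: 2→0; π[35]=0 (border '')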